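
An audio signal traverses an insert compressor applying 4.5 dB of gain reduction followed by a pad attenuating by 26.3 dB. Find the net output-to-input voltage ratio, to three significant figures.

Net gain = (−4.5) + (−26.3) = -30.8 dB.
Voltage ratio = 10^(-30.8/20) = 0.0288.

0.0288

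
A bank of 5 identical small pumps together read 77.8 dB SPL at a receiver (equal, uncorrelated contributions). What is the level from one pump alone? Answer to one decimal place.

70.8 dB SPL

5 equal incoherent sources add 10·log₁₀(5) = 6.99 dB over one source.
L_one = 77.8 − 6.99 = 70.8 dB SPL.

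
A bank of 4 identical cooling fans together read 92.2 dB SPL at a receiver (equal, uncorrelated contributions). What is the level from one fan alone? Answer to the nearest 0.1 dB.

4 equal incoherent sources add 10·log₁₀(4) = 6.02 dB over one source.
L_one = 92.2 − 6.02 = 86.2 dB SPL.

86.2 dB SPL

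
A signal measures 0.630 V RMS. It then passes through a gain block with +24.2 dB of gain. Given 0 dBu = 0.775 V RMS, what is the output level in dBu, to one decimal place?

+22.4 dBu

Input level: 20·log₁₀(0.630/0.775) = -1.80 dBu.
Output: -1.80 + 24.2 = +22.4 dBu.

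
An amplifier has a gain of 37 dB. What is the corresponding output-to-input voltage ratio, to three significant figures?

Voltage ratio = 10^(dB/20).
10^(37/20) = 10^(1.850) = 70.8.

70.8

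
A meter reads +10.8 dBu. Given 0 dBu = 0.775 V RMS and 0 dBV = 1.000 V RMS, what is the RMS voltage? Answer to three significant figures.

2.69 V

V = 0.775 V × 10^(+10.8/20).
= 0.775 × 3.467 = 2.69 V.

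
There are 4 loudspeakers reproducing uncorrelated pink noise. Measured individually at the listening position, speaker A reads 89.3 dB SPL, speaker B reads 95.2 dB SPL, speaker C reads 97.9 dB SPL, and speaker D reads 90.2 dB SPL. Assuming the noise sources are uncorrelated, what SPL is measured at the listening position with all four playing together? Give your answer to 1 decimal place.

Uncorrelated sources add in intensity (power), not in dB.
L_total = 10·log₁₀(10^(89.3/10) + 10^(95.2/10) + 10^(97.9/10) + 10^(90.2/10)) = 10·log₁₀(11376000000) = 100.6 dB SPL.

100.6 dB SPL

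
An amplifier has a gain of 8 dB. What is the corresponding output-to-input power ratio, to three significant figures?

6.31

Power ratio = 10^(dB/10).
10^(8/10) = 10^(0.8000) = 6.31.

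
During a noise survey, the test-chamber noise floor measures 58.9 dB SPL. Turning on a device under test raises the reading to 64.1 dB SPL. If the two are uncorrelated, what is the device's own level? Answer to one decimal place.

62.5 dB SPL

Background correction is a power subtraction:
L_src = 10·log₁₀(10^(64.1/10) − 10^(58.9/10)) = 10·log₁₀(1794000) = 62.5 dB SPL.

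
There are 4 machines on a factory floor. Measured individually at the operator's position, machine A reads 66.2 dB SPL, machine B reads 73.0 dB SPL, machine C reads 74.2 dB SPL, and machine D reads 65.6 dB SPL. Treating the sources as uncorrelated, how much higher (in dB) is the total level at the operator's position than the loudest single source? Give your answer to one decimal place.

3.1 dB

Add the sources as powers (linear), then convert back to dB:
L_total = 10·log₁₀(10^(66.2/10) + 10^(73.0/10) + 10^(74.2/10) + 10^(65.6/10)) = 77.33 dB SPL.
Excess over the loudest (74.2 dB): 77.33 − 74.2 = 3.1 dB.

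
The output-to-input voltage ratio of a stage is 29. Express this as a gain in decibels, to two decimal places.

29.25 dB

Voltage is an amplitude quantity, so gain = 20·log₁₀(V_out/V_in).
20·log₁₀(29) = 29.25 dB.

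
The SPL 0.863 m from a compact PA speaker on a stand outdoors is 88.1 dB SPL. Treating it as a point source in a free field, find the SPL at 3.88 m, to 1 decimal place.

75.0 dB SPL

For a point source in a free field, ΔL = −20·log₁₀(d₂/d₁).
ΔL = −20·log₁₀(3.88/0.863) = -13.06 dB, so L₂ = 88.1 + (-13.06) = 75.0 dB SPL.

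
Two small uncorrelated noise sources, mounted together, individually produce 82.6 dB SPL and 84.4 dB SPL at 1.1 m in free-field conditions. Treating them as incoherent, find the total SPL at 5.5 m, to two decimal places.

Combined at 1.1 m: 10·log₁₀(10^(82.6/10)+10^(84.4/10)) = 86.603 dB SPL.
Then apply −20·log₁₀(5.5/1.1) = -13.979 dB → 72.62 dB SPL.

72.62 dB SPL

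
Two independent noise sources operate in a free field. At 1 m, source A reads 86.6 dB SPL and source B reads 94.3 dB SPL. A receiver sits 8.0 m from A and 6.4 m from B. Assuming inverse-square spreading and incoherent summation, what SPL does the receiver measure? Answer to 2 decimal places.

At the listener: L_A = 86.6 − 20·log₁₀(8.0) = 68.538 dB; L_B = 94.3 − 20·log₁₀(6.4) = 78.176 dB.
Combined: 10·log₁₀(10^(68.538/10)+10^(78.176/10)) = 78.62 dB SPL.

78.62 dB SPL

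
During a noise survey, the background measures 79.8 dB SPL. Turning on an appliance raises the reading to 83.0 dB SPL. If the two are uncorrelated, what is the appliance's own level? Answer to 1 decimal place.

Subtract intensities: L_src = 10·log₁₀(10^(L_total/10) − 10^(L_bg/10)).
L_src = 10·log₁₀(10^(83.0/10) − 10^(79.8/10)) = 10·log₁₀(104000000) = 80.2 dB SPL.

80.2 dB SPL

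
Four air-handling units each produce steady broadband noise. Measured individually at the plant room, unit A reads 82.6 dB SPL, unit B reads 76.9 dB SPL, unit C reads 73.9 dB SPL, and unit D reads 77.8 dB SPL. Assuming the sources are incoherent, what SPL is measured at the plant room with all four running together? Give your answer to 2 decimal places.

Uncorrelated sources add in intensity (power), not in dB.
L_total = 10·log₁₀(10^(82.6/10) + 10^(76.9/10) + 10^(73.9/10) + 10^(77.8/10)) = 10·log₁₀(315800000) = 84.99 dB SPL.

84.99 dB SPL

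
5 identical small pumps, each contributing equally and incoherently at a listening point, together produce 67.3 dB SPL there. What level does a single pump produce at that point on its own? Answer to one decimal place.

60.3 dB SPL

5 equal incoherent sources add 10·log₁₀(5) = 6.99 dB over one source.
L_one = 67.3 − 6.99 = 60.3 dB SPL.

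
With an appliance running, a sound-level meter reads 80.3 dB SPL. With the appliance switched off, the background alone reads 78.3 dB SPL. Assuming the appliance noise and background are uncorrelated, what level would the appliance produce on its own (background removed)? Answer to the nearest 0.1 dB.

76.0 dB SPL

Remove the background by subtracting linear intensities:
L_src = 10·log₁₀(10^(80.3/10) − 10^(78.3/10)) = 10·log₁₀(39540000) = 76.0 dB SPL.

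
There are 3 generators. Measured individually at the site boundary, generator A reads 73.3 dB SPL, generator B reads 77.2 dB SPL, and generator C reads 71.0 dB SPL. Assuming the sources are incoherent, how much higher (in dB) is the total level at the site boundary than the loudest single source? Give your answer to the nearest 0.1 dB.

2.2 dB

Incoherent sources sum as intensities:
L_total = 10·log₁₀(10^(73.3/10) + 10^(77.2/10) + 10^(71.0/10)) = 79.37 dB SPL.
Excess over the loudest (77.2 dB): 79.37 − 77.2 = 2.2 dB.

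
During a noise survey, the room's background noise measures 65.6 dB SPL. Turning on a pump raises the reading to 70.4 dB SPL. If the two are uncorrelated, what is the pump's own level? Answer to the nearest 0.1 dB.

Subtract intensities: L_src = 10·log₁₀(10^(L_total/10) − 10^(L_bg/10)).
L_src = 10·log₁₀(10^(70.4/10) − 10^(65.6/10)) = 10·log₁₀(7334000) = 68.7 dB SPL.

68.7 dB SPL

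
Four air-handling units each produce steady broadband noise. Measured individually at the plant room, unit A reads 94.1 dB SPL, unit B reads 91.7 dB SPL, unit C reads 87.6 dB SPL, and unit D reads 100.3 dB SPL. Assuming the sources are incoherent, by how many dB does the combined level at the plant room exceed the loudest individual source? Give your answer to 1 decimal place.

Uncorrelated sources add in intensity (power), not in dB.
L_total = 10·log₁₀(10^(94.1/10) + 10^(91.7/10) + 10^(87.6/10) + 10^(100.3/10)) = 101.86 dB SPL.
Excess over the loudest (100.3 dB): 101.86 − 100.3 = 1.6 dB.

1.6 dB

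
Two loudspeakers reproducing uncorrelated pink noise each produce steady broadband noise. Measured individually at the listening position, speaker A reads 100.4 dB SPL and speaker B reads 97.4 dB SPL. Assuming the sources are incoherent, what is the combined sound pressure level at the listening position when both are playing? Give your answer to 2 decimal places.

102.16 dB SPL

Add the sources as powers (linear), then convert back to dB:
L_total = 10·log₁₀(10^(100.4/10) + 10^(97.4/10)) = 10·log₁₀(16460000000) = 102.16 dB SPL.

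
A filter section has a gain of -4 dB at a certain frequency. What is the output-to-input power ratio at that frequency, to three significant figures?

Power ratio = 10^(dB/10).
10^(-4/10) = 10^(-0.4000) = 0.398.

0.398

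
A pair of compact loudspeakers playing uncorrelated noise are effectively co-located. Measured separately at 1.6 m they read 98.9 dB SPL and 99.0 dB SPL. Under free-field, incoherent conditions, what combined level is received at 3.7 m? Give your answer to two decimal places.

Combined at 1.6 m: 10·log₁₀(10^(98.9/10)+10^(99.0/10)) = 101.961 dB SPL.
Then apply −20·log₁₀(3.7/1.6) = -7.282 dB → 94.68 dB SPL.

94.68 dB SPL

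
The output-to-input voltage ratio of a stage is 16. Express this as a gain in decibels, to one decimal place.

24.1 dB

Voltage ratio → dB uses the 20·log₁₀ form:
20·log₁₀(16) = 24.1 dB.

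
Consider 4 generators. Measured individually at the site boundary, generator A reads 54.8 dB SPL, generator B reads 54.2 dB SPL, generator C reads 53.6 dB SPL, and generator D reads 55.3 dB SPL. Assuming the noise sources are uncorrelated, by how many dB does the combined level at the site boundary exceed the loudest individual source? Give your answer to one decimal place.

Add the sources as powers (linear), then convert back to dB:
L_total = 10·log₁₀(10^(54.8/10) + 10^(54.2/10) + 10^(53.6/10) + 10^(55.3/10)) = 60.54 dB SPL.
Excess over the loudest (55.3 dB): 60.54 − 55.3 = 5.2 dB.

5.2 dB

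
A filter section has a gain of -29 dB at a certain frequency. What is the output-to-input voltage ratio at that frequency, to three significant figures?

Voltage ratio = 10^(dB/20).
10^(-29/20) = 10^(-1.450) = 0.0355.

0.0355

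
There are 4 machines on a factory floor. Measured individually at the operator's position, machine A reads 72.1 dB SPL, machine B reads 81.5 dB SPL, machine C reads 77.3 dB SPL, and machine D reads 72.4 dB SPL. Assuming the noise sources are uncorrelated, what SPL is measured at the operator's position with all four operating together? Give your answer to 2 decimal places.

Uncorrelated sources add in intensity (power), not in dB.
L_total = 10·log₁₀(10^(72.1/10) + 10^(81.5/10) + 10^(77.3/10) + 10^(72.4/10)) = 10·log₁₀(228600000) = 83.59 dB SPL.

83.59 dB SPL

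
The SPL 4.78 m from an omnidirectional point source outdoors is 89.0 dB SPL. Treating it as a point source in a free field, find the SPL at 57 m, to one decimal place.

For a point source in a free field, ΔL = −20·log₁₀(d₂/d₁).
ΔL = −20·log₁₀(57/4.78) = -21.53 dB, so L₂ = 89.0 + (-21.53) = 67.5 dB SPL.

67.5 dB SPL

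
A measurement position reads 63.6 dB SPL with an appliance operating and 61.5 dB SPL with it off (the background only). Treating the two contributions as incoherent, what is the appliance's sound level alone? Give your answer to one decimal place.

59.4 dB SPL

Subtract intensities: L_src = 10·log₁₀(10^(L_total/10) − 10^(L_bg/10)).
L_src = 10·log₁₀(10^(63.6/10) − 10^(61.5/10)) = 10·log₁₀(878300) = 59.4 dB SPL.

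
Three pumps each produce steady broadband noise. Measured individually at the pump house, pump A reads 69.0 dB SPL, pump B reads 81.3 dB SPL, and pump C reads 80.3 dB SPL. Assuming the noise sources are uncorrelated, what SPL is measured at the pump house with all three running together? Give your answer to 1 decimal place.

84.0 dB SPL

Add the sources as powers (linear), then convert back to dB:
L_total = 10·log₁₀(10^(69.0/10) + 10^(81.3/10) + 10^(80.3/10)) = 10·log₁₀(250000000) = 84.0 dB SPL.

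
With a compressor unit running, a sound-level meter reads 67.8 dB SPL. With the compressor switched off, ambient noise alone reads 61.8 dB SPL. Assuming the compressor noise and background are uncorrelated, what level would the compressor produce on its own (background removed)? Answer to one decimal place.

Background correction is a power subtraction:
L_src = 10·log₁₀(10^(67.8/10) − 10^(61.8/10)) = 10·log₁₀(4512000) = 66.5 dB SPL.

66.5 dB SPL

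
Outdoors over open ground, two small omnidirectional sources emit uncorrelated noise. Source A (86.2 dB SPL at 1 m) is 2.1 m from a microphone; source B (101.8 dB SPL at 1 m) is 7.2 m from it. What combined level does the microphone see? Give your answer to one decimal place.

At the listener: L_A = 86.2 − 20·log₁₀(2.1) = 79.76 dB; L_B = 101.8 − 20·log₁₀(7.2) = 84.65 dB.
Combined: 10·log₁₀(10^(79.76/10)+10^(84.65/10)) = 85.9 dB SPL.

85.9 dB SPL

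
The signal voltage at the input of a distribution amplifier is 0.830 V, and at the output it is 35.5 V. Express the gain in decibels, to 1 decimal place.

32.6 dB

Voltage ratio → dB uses the 20·log₁₀ form:
20·log₁₀(35.5/0.830) = 20·log₁₀(42.77) = 32.6 dB.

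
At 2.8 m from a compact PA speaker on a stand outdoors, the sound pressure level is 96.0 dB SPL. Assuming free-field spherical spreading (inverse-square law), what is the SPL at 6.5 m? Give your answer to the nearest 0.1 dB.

88.7 dB SPL

Inverse-square spreading gives ΔL = −20·log₁₀(d₂/d₁).
ΔL = −20·log₁₀(6.5/2.8) = -7.32 dB, so L₂ = 96.0 + (-7.32) = 88.7 dB SPL.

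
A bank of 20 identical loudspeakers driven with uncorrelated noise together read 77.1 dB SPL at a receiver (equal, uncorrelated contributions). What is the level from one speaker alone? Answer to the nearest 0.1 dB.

20 equal incoherent sources add 10·log₁₀(20) = 13.01 dB over one source.
L_one = 77.1 − 13.01 = 64.1 dB SPL.

64.1 dB SPL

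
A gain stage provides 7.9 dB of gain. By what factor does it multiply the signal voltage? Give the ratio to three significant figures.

Voltage ratio = 10^(dB/20).
10^(7.9/20) = 10^(0.3950) = 2.48.

2.48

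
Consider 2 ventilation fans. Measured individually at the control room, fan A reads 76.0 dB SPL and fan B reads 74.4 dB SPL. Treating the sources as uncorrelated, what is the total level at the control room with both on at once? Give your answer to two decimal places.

Uncorrelated sources add in intensity (power), not in dB.
L_total = 10·log₁₀(10^(76.0/10) + 10^(74.4/10)) = 10·log₁₀(67350000) = 78.28 dB SPL.

78.28 dB SPL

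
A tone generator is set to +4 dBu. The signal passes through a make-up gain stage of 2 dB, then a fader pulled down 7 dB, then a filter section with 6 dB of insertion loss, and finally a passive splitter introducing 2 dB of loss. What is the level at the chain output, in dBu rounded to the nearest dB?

-9 dBu

Gain stages sum in dB:
+4 + 2 − 7 − 6 − 2 = -9 dBu.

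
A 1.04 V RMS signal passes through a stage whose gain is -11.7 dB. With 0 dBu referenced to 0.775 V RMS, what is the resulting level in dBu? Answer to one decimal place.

-9.1 dBu

Input level: 20·log₁₀(1.04/0.775) = 2.55 dBu.
Output: 2.55 − 11.7 = -9.1 dBu.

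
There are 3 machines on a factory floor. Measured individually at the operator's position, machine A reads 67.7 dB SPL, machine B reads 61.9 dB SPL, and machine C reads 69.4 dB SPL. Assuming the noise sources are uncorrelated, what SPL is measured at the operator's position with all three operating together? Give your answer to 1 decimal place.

72.1 dB SPL

Uncorrelated sources add in intensity (power), not in dB.
L_total = 10·log₁₀(10^(67.7/10) + 10^(61.9/10) + 10^(69.4/10)) = 10·log₁₀(16150000) = 72.1 dB SPL.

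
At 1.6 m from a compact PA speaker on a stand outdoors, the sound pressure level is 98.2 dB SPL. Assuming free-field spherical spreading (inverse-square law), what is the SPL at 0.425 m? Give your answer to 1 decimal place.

Free-field point source: level drops by 20·log₁₀ of the distance ratio.
ΔL = −20·log₁₀(0.425/1.6) = 11.51 dB, so L₂ = 98.2 + (11.51) = 109.7 dB SPL.

109.7 dB SPL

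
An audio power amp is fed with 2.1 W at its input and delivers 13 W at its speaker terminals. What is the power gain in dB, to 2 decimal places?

7.92 dB

Power ratio → dB uses the 10·log₁₀ form:
10·log₁₀(13/2.1) = 10·log₁₀(6.190) = 7.92 dB.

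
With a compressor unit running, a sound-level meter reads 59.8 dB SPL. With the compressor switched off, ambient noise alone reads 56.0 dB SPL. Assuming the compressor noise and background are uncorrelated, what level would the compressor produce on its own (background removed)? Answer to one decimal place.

Subtract intensities: L_src = 10·log₁₀(10^(L_total/10) − 10^(L_bg/10)).
L_src = 10·log₁₀(10^(59.8/10) − 10^(56.0/10)) = 10·log₁₀(556900) = 57.5 dB SPL.

57.5 dB SPL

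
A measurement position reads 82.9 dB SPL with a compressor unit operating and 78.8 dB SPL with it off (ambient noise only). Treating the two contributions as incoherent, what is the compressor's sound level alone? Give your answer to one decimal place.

80.8 dB SPL

Remove the background by subtracting linear intensities:
L_src = 10·log₁₀(10^(82.9/10) − 10^(78.8/10)) = 10·log₁₀(119100000) = 80.8 dB SPL.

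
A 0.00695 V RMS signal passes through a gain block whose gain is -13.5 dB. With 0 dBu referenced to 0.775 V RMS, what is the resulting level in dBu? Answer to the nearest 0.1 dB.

-54.4 dBu

Input level: 20·log₁₀(0.00695/0.775) = -40.95 dBu.
Output: -40.95 − 13.5 = -54.4 dBu.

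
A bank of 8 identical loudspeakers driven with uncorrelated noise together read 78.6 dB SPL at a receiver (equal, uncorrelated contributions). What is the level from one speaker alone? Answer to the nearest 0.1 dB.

69.6 dB SPL

8 equal incoherent sources add 10·log₁₀(8) = 9.03 dB over one source.
L_one = 78.6 − 9.03 = 69.6 dB SPL.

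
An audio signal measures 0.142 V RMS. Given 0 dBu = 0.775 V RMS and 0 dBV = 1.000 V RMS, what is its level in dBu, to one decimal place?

-14.7 dBu

dBu = 20·log₁₀(V / 0.775 V).
20·log₁₀(0.142/0.775) = -14.7 dBu.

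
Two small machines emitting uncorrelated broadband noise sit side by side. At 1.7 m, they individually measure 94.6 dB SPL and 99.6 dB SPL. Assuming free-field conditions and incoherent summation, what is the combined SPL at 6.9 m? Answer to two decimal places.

88.63 dB SPL

Combined at 1.7 m: 10·log₁₀(10^(94.6/10)+10^(99.6/10)) = 100.793 dB SPL.
Then apply −20·log₁₀(6.9/1.7) = -12.168 dB → 88.63 dB SPL.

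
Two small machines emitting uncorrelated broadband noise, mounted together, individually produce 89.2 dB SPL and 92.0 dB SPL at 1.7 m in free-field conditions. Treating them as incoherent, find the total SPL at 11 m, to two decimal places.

77.61 dB SPL

Combined at 1.7 m: 10·log₁₀(10^(89.2/10)+10^(92.0/10)) = 93.832 dB SPL.
Then apply −20·log₁₀(11/1.7) = -16.219 dB → 77.61 dB SPL.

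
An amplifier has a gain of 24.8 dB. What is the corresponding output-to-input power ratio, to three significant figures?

302

Power ratio = 10^(dB/10).
10^(24.8/10) = 10^(2.480) = 302.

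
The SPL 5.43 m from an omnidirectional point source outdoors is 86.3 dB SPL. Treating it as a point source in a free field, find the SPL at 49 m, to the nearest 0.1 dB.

Inverse-square spreading gives ΔL = −20·log₁₀(d₂/d₁).
ΔL = −20·log₁₀(49/5.43) = -19.11 dB, so L₂ = 86.3 + (-19.11) = 67.2 dB SPL.

67.2 dB SPL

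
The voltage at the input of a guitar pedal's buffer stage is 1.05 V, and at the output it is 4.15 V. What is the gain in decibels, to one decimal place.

Voltage ratio → dB uses the 20·log₁₀ form:
20·log₁₀(4.15/1.05) = 20·log₁₀(3.952) = 11.9 dB.

11.9 dB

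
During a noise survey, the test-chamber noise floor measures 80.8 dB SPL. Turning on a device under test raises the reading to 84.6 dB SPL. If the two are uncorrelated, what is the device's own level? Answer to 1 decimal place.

82.3 dB SPL

Remove the background by subtracting linear intensities:
L_src = 10·log₁₀(10^(84.6/10) − 10^(80.8/10)) = 10·log₁₀(168200000) = 82.3 dB SPL.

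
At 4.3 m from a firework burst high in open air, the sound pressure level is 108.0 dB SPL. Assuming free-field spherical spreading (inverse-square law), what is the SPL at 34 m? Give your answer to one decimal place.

Free-field point source: level drops by 20·log₁₀ of the distance ratio.
ΔL = −20·log₁₀(34/4.3) = -17.96 dB, so L₂ = 108.0 + (-17.96) = 90.0 dB SPL.

90.0 dB SPL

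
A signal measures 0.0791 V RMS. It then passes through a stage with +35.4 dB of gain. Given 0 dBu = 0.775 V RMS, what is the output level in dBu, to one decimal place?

Input level: 20·log₁₀(0.0791/0.775) = -19.82 dBu.
Output: -19.82 + 35.4 = +15.6 dBu.

+15.6 dBu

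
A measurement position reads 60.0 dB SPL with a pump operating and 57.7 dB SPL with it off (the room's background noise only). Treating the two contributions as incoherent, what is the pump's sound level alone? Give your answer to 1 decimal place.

Remove the background by subtracting linear intensities:
L_src = 10·log₁₀(10^(60.0/10) − 10^(57.7/10)) = 10·log₁₀(411200) = 56.1 dB SPL.

56.1 dB SPL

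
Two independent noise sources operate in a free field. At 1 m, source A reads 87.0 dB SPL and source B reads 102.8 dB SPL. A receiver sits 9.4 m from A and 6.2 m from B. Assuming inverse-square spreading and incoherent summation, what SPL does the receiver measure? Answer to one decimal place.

At the listener: L_A = 87.0 − 20·log₁₀(9.4) = 67.54 dB; L_B = 102.8 − 20·log₁₀(6.2) = 86.95 dB.
Combined: 10·log₁₀(10^(67.54/10)+10^(86.95/10)) = 87.0 dB SPL.

87.0 dB SPL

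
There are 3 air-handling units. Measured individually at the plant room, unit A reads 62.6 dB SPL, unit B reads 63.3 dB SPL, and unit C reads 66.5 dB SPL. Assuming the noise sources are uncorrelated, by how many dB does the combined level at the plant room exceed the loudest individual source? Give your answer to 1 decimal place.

Incoherent sources sum as intensities:
L_total = 10·log₁₀(10^(62.6/10) + 10^(63.3/10) + 10^(66.5/10)) = 69.26 dB SPL.
Excess over the loudest (66.5 dB): 69.26 − 66.5 = 2.8 dB.

2.8 dB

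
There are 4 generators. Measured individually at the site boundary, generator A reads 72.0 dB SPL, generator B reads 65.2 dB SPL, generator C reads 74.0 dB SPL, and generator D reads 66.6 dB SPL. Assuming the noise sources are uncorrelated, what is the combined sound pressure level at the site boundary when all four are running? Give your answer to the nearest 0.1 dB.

Incoherent sources sum as intensities:
L_total = 10·log₁₀(10^(72.0/10) + 10^(65.2/10) + 10^(74.0/10) + 10^(66.6/10)) = 10·log₁₀(48850000) = 76.9 dB SPL.

76.9 dB SPL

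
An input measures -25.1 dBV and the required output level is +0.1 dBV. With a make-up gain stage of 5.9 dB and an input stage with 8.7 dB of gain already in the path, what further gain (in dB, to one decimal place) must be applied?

10.6 dB

The required make-up gain is the shortfall in the dB sum.
G = +0.1 − (-25.1) − 5.9 − 8.7 = 10.6 dB.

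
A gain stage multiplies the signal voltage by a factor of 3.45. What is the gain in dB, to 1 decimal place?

Voltage ratio → dB uses the 20·log₁₀ form:
20·log₁₀(3.45) = 10.8 dB.

10.8 dB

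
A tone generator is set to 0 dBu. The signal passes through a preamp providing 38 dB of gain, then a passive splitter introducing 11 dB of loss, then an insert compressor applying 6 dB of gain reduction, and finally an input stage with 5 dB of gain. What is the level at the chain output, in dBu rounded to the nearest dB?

+26 dBu

Gain stages sum in dB:
0 + 38 − 11 − 6 + 5 = +26 dBu.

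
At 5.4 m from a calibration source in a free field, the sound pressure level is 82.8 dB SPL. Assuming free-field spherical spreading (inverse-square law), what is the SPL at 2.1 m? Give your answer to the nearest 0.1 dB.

91.0 dB SPL

For a point source in a free field, ΔL = −20·log₁₀(d₂/d₁).
ΔL = −20·log₁₀(2.1/5.4) = 8.20 dB, so L₂ = 82.8 + (8.20) = 91.0 dB SPL.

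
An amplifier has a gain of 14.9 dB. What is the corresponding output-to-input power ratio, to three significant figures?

30.9

Power ratio = 10^(dB/10).
10^(14.9/10) = 10^(1.490) = 30.9.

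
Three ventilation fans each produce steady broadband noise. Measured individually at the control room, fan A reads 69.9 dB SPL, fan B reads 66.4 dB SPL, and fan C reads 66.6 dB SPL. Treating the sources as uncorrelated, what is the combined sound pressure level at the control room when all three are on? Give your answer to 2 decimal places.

Add the sources as powers (linear), then convert back to dB:
L_total = 10·log₁₀(10^(69.9/10) + 10^(66.4/10) + 10^(66.6/10)) = 10·log₁₀(18710000) = 72.72 dB SPL.

72.72 dB SPL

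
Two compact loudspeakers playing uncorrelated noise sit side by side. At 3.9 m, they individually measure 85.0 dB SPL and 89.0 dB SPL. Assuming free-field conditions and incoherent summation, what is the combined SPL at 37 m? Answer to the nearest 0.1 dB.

Combined at 3.9 m: 10·log₁₀(10^(85.0/10)+10^(89.0/10)) = 90.46 dB SPL.
Then apply −20·log₁₀(37/3.9) = -19.54 dB → 70.9 dB SPL.

70.9 dB SPL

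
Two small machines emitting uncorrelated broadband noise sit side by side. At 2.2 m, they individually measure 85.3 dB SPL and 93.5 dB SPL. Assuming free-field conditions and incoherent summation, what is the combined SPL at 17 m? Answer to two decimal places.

76.35 dB SPL

Combined at 2.2 m: 10·log₁₀(10^(85.3/10)+10^(93.5/10)) = 94.112 dB SPL.
Then apply −20·log₁₀(17/2.2) = -17.761 dB → 76.35 dB SPL.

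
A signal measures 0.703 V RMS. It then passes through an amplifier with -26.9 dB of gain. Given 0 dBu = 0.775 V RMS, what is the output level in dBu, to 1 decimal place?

Input level: 20·log₁₀(0.703/0.775) = -0.85 dBu.
Output: -0.85 − 26.9 = -27.7 dBu.

-27.7 dBu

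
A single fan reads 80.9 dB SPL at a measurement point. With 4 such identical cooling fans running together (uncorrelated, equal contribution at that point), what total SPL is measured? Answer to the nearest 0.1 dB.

4 equal incoherent sources raise the level by 10·log₁₀(4) = 6.02 dB.
L_total = 80.9 + 6.02 = 86.9 dB SPL.

86.9 dB SPL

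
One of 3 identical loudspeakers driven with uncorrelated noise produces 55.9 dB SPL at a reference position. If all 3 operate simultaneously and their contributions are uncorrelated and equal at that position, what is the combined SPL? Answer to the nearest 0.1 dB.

60.7 dB SPL

3 equal incoherent sources raise the level by 10·log₁₀(3) = 4.77 dB.
L_total = 55.9 + 4.77 = 60.7 dB SPL.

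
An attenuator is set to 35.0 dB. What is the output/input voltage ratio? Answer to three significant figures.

0.0178

Voltage ratio = 10^(dB/20).
10^(-35.0/20) = 10^(-1.750) = 0.0178.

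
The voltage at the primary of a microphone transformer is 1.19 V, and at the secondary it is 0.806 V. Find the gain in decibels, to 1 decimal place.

-3.4 dB

Voltage is an amplitude quantity, so gain = 20·log₁₀(V_out/V_in).
20·log₁₀(0.806/1.19) = 20·log₁₀(0.6773) = -3.4 dB.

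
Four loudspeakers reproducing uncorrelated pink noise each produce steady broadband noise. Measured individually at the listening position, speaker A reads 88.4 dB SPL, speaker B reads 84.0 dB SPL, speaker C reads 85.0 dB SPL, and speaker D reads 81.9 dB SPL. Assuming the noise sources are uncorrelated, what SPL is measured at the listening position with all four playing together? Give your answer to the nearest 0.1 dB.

91.5 dB SPL

Add the sources as powers (linear), then convert back to dB:
L_total = 10·log₁₀(10^(88.4/10) + 10^(84.0/10) + 10^(85.0/10) + 10^(81.9/10)) = 10·log₁₀(1414000000) = 91.5 dB SPL.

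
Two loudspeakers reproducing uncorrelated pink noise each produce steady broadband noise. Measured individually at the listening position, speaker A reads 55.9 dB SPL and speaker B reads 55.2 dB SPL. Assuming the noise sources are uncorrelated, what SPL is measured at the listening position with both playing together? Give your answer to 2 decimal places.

58.57 dB SPL

Incoherent sources sum as intensities:
L_total = 10·log₁₀(10^(55.9/10) + 10^(55.2/10)) = 10·log₁₀(720200) = 58.57 dB SPL.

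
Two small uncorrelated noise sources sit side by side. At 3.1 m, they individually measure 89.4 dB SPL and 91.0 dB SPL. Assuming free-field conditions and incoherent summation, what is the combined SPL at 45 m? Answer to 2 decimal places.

Combined at 3.1 m: 10·log₁₀(10^(89.4/10)+10^(91.0/10)) = 93.284 dB SPL.
Then apply −20·log₁₀(45/3.1) = -23.237 dB → 70.05 dB SPL.

70.05 dB SPL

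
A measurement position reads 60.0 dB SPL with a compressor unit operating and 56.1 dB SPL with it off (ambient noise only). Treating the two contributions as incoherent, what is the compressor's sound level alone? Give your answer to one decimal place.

57.7 dB SPL

Background correction is a power subtraction:
L_src = 10·log₁₀(10^(60.0/10) − 10^(56.1/10)) = 10·log₁₀(592600) = 57.7 dB SPL.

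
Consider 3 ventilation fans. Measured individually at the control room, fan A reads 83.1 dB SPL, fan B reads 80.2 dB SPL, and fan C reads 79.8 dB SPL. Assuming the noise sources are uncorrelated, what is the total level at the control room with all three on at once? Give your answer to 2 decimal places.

86.07 dB SPL

Uncorrelated sources add in intensity (power), not in dB.
L_total = 10·log₁₀(10^(83.1/10) + 10^(80.2/10) + 10^(79.8/10)) = 10·log₁₀(404400000) = 86.07 dB SPL.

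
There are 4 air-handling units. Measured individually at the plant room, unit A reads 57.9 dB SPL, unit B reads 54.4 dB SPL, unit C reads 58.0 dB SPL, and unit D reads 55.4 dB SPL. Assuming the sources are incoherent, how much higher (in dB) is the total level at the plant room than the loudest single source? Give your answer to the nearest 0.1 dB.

4.7 dB

Add the sources as powers (linear), then convert back to dB:
L_total = 10·log₁₀(10^(57.9/10) + 10^(54.4/10) + 10^(58.0/10) + 10^(55.4/10)) = 62.72 dB SPL.
Excess over the loudest (58.0 dB): 62.72 − 58.0 = 4.7 dB.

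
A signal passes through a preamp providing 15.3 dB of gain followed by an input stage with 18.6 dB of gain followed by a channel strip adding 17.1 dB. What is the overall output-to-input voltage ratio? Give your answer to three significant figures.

Net gain = 15.3 + 18.6 + 17.1 = 51.0 dB.
Voltage ratio = 10^(51.0/20) = 355.

355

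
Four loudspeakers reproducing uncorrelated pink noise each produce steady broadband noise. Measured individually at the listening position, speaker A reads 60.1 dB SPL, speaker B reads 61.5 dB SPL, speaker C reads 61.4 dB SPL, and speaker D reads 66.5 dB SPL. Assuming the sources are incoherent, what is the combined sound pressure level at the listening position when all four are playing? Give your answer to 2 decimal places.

Incoherent sources sum as intensities:
L_total = 10·log₁₀(10^(60.1/10) + 10^(61.5/10) + 10^(61.4/10) + 10^(66.5/10)) = 10·log₁₀(8283000) = 69.18 dB SPL.

69.18 dB SPL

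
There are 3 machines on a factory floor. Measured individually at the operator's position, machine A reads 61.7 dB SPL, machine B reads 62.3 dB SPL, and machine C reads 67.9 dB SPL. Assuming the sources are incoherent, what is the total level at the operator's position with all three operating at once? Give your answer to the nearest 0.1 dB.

Add the sources as powers (linear), then convert back to dB:
L_total = 10·log₁₀(10^(61.7/10) + 10^(62.3/10) + 10^(67.9/10)) = 10·log₁₀(9343000) = 69.7 dB SPL.

69.7 dB SPL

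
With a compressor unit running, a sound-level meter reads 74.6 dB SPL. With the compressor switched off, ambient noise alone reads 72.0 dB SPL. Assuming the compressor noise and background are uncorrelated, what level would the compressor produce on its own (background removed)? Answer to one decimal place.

71.1 dB SPL

Subtract intensities: L_src = 10·log₁₀(10^(L_total/10) − 10^(L_bg/10)).
L_src = 10·log₁₀(10^(74.6/10) − 10^(72.0/10)) = 10·log₁₀(12990000) = 71.1 dB SPL.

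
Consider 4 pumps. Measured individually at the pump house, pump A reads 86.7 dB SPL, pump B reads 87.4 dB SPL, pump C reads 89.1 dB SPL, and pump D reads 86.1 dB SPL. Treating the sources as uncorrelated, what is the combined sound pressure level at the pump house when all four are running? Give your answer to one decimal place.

93.5 dB SPL

Incoherent sources sum as intensities:
L_total = 10·log₁₀(10^(86.7/10) + 10^(87.4/10) + 10^(89.1/10) + 10^(86.1/10)) = 10·log₁₀(2237000000) = 93.5 dB SPL.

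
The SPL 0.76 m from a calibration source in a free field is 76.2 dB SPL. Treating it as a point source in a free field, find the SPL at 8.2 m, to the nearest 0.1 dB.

For a point source in a free field, ΔL = −20·log₁₀(d₂/d₁).
ΔL = −20·log₁₀(8.2/0.76) = -20.66 dB, so L₂ = 76.2 + (-20.66) = 55.5 dB SPL.

55.5 dB SPL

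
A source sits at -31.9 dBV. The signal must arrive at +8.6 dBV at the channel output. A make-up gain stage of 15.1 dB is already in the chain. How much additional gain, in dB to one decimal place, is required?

The required make-up gain is the shortfall in the dB sum.
G = +8.6 − (-31.9) − 15.1 = 25.4 dB.

25.4 dB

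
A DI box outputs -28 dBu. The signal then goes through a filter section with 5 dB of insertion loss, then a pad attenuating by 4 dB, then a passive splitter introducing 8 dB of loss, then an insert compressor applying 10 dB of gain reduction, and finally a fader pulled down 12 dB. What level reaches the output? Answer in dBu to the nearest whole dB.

Gain stages sum in dB:
-28 − 5 − 4 − 8 − 10 − 12 = -67 dBu.

-67 dBu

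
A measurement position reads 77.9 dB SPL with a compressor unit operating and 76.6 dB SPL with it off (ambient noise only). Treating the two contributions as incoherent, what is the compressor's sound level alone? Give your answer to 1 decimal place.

Remove the background by subtracting linear intensities:
L_src = 10·log₁₀(10^(77.9/10) − 10^(76.6/10)) = 10·log₁₀(15950000) = 72.0 dB SPL.

72.0 dB SPL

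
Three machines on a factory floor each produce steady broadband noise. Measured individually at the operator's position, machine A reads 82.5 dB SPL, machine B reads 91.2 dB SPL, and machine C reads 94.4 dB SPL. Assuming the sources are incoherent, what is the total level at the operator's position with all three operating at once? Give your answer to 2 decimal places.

96.28 dB SPL

Add the sources as powers (linear), then convert back to dB:
L_total = 10·log₁₀(10^(82.5/10) + 10^(91.2/10) + 10^(94.4/10)) = 10·log₁₀(4250000000) = 96.28 dB SPL.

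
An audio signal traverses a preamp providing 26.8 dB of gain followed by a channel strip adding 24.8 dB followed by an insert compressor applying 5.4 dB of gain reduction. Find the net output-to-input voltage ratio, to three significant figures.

204

Net gain = 26.8 + 24.8 + (−5.4) = 46.2 dB.
Voltage ratio = 10^(46.2/20) = 204.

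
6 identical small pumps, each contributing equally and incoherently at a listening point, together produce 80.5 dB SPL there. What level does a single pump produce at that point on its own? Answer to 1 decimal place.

72.7 dB SPL

6 equal incoherent sources add 10·log₁₀(6) = 7.78 dB over one source.
L_one = 80.5 − 7.78 = 72.7 dB SPL.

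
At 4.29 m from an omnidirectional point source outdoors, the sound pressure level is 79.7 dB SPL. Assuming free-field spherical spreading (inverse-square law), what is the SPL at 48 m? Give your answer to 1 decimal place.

Free-field point source: level drops by 20·log₁₀ of the distance ratio.
ΔL = −20·log₁₀(48/4.29) = -20.98 dB, so L₂ = 79.7 + (-20.98) = 58.7 dB SPL.

58.7 dB SPL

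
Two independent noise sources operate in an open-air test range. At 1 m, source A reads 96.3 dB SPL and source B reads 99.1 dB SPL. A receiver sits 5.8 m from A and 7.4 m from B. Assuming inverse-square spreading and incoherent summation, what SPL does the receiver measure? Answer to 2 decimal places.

84.40 dB SPL

At the listener: L_A = 96.3 − 20·log₁₀(5.8) = 81.031 dB; L_B = 99.1 − 20·log₁₀(7.4) = 81.715 dB.
Combined: 10·log₁₀(10^(81.031/10)+10^(81.715/10)) = 84.40 dB SPL.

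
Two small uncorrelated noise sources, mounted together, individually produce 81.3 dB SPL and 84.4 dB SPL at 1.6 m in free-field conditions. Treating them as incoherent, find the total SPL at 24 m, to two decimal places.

62.61 dB SPL

Combined at 1.6 m: 10·log₁₀(10^(81.3/10)+10^(84.4/10)) = 86.131 dB SPL.
Then apply −20·log₁₀(24/1.6) = -23.522 dB → 62.61 dB SPL.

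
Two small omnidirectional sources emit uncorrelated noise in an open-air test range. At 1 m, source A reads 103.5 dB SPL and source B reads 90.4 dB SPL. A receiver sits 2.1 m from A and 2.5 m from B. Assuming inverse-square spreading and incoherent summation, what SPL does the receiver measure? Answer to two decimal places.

At the listener: L_A = 103.5 − 20·log₁₀(2.1) = 97.056 dB; L_B = 90.4 − 20·log₁₀(2.5) = 82.441 dB.
Combined: 10·log₁₀(10^(97.056/10)+10^(82.441/10)) = 97.20 dB SPL.

97.20 dB SPL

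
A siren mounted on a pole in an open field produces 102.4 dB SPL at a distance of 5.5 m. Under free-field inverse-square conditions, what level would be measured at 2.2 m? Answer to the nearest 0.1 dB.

For a point source in a free field, ΔL = −20·log₁₀(d₂/d₁).
ΔL = −20·log₁₀(2.2/5.5) = 7.96 dB, so L₂ = 102.4 + (7.96) = 110.4 dB SPL.

110.4 dB SPL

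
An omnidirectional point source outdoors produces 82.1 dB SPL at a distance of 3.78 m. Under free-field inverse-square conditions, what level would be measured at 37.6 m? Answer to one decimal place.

For a point source in a free field, ΔL = −20·log₁₀(d₂/d₁).
ΔL = −20·log₁₀(37.6/3.78) = -19.95 dB, so L₂ = 82.1 + (-19.95) = 62.1 dB SPL.

62.1 dB SPL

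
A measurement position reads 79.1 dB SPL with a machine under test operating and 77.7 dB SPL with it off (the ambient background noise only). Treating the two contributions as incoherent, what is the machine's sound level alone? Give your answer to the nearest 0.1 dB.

73.5 dB SPL

Subtract intensities: L_src = 10·log₁₀(10^(L_total/10) − 10^(L_bg/10)).
L_src = 10·log₁₀(10^(79.1/10) − 10^(77.7/10)) = 10·log₁₀(22400000) = 73.5 dB SPL.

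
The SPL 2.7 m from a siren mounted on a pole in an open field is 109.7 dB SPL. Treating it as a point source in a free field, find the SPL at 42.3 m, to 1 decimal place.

For a point source in a free field, ΔL = −20·log₁₀(d₂/d₁).
ΔL = −20·log₁₀(42.3/2.7) = -23.90 dB, so L₂ = 109.7 + (-23.90) = 85.8 dB SPL.

85.8 dB SPL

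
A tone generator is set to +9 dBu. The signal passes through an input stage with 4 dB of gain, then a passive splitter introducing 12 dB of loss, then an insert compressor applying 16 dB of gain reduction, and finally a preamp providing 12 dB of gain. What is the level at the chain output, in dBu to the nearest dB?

Cascaded gains and losses add directly in dB.
+9 + 4 − 12 − 16 + 12 = -3 dBu.

-3 dBu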